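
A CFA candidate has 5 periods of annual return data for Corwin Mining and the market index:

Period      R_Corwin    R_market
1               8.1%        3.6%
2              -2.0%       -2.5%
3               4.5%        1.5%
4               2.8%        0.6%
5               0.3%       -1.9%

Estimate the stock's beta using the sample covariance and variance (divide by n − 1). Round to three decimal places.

1.533

Mean R_i = (8.1 − 2.0 + 4.5 + 2.8 + 0.3) / 5 = 2.7400%
Mean R_m = (3.6 − 2.5 + 1.5 + 0.6 − 1.9) / 5 = 0.2600%
Σ(R_i − R̄_i)(R_m − R̄_m) = 38.4580  ⇒  Cov = 38.4580 / 4 = 9.6145
Σ(R_m − R̄_m)² = 25.0920  ⇒  Var(R_m) = 25.0920 / 4 = 6.2730
β = Cov / Var(R_m) = 9.6145 / 6.2730 = 1.5327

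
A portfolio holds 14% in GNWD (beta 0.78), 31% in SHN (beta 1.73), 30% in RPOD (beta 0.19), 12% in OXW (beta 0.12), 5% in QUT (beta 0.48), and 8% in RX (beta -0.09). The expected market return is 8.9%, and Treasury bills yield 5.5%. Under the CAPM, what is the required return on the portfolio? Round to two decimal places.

7.99%

β_P = Σ w_i β_i = 0.14×0.78 + 0.31×1.73 + 0.30×0.19 + 0.12×0.12 + 0.05×0.48 + 0.08×-0.09 = 0.7337
MRP = 8.9% − 5.5% = 3.40%
E(R_P) = R_f + β_P × MRP = 5.5% + 0.7337 × 3.4% = 7.99%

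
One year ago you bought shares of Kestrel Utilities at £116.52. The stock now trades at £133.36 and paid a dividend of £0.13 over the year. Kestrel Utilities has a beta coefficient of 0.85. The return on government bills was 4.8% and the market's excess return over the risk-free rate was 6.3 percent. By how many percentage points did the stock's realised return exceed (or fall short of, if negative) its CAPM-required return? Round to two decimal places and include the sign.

+4.41%

Realised HPR = (P1 + D1 − P0) / P0 = (133.36 + 0.13 − 116.52) / 116.52 = 16.97 / 116.52 = 14.5640%
CAPM required = R_f + β·MRP = 4.8% + 0.85 × 6.3% = 10.1550%
α = realised − required = 14.5640% − 10.1550% = +4.41%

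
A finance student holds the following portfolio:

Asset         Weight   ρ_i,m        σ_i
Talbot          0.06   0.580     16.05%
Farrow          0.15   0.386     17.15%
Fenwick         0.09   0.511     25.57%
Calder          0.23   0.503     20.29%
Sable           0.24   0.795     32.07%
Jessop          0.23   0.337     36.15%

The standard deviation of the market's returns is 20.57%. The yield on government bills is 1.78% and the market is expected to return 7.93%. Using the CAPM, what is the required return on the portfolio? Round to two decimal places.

5.96%

β_Talbot = 0.580 × 16.05% / 20.57% = 0.4526
β_Farrow = 0.386 × 17.15% / 20.57% = 0.3218
β_Fenwick = 0.511 × 25.57% / 20.57% = 0.6352
β_Calder = 0.503 × 20.29% / 20.57% = 0.4962
β_Sable = 0.795 × 32.07% / 20.57% = 1.2395
β_Jessop = 0.337 × 36.15% / 20.57% = 0.5922
β_P = Σ w_i β_i = 0.06×0.4526 + 0.15×0.3218 + 0.09×0.6352 + 0.23×0.4962 + 0.24×1.2395 + 0.23×0.5922 = 0.6804
MRP = 7.93% − 1.78% = 6.15%
E(R_P) = R_f + β_P × MRP = 1.78% + 0.6804 × 6.15% = 5.96%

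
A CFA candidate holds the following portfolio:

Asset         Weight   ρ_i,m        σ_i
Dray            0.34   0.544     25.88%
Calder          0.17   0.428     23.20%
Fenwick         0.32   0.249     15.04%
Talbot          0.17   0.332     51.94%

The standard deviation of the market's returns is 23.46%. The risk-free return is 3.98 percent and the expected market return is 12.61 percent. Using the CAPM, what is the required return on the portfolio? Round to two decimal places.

7.88%

β_Dray = 0.544 × 25.88% / 23.46% = 0.6001
β_Calder = 0.428 × 23.20% / 23.46% = 0.4233
β_Fenwick = 0.249 × 15.04% / 23.46% = 0.1596
β_Talbot = 0.332 × 51.94% / 23.46% = 0.7350
β_P = Σ w_i β_i = 0.34×0.6001 + 0.17×0.4233 + 0.32×0.1596 + 0.17×0.7350 = 0.4520
MRP = 12.61% − 3.98% = 8.63%
E(R_P) = R_f + β_P × MRP = 3.98% + 0.4520 × 8.63% = 7.88%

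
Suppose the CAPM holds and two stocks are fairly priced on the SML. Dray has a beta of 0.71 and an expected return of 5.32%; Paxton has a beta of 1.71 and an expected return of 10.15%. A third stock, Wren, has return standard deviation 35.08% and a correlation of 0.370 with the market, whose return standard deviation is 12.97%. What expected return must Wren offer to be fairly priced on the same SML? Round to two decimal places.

MRP = (10.15% − 5.32%) / (1.71 − 0.71) = 4.8300%
R_f = 5.32% − 0.71 × 4.8300% = 1.8907%
β_Wren = ρ·σ_i/σ_m = 0.370 × 35.08 / 12.97 = 1.0007
E(R_Wren) = R_f + β × MRP = 1.8907% + 1.0007 × 4.8300% = 6.72%

6.72%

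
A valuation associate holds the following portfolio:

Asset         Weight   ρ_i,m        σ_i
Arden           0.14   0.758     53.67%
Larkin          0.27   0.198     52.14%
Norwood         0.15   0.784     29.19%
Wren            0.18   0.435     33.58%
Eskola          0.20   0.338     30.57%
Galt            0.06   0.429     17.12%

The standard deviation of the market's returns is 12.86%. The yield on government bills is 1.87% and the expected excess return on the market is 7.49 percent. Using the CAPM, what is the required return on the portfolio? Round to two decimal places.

11.80%

β_Arden = 0.758 × 53.67% / 12.86% = 3.1634
β_Larkin = 0.198 × 52.14% / 12.86% = 0.8028
β_Norwood = 0.784 × 29.19% / 12.86% = 1.7795
β_Wren = 0.435 × 33.58% / 12.86% = 1.1359
β_Eskola = 0.338 × 30.57% / 12.86% = 0.8035
β_Galt = 0.429 × 17.12% / 12.86% = 0.5711
β_P = Σ w_i β_i = 0.14×3.1634 + 0.27×0.8028 + 0.15×1.7795 + 0.18×1.1359 + 0.20×0.8035 + 0.06×0.5711 = 1.3260
E(R_P) = R_f + β_P × MRP = 1.87% + 1.3260 × 7.49% = 11.80%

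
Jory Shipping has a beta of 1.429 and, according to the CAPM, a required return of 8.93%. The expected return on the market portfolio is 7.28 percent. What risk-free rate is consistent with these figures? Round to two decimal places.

E(R) = R_f + β(E(R_m) − R_f) = R_f(1 − β) + β·E(R_m)
8.93% = R_f × (1 − 1.429) + 1.429 × 7.28%
8.93% = R_f × -0.429 + 10.40312%
R_f = (8.93% − 10.40312%) / -0.429 = 3.43%

3.43%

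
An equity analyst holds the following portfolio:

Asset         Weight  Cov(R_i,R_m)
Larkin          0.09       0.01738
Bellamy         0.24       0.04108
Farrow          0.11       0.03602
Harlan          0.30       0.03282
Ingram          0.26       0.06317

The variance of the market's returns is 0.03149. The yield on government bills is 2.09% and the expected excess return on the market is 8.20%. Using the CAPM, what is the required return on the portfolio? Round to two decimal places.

12.94%

β_Larkin = 0.01738 / 0.03149 = 0.5519
β_Bellamy = 0.04108 / 0.03149 = 1.3045
β_Farrow = 0.03602 / 0.03149 = 1.1439
β_Harlan = 0.03282 / 0.03149 = 1.0422
β_Ingram = 0.06317 / 0.03149 = 2.0060
β_P = Σ w_i β_i = 0.09×0.5519 + 0.24×1.3045 + 0.11×1.1439 + 0.30×1.0422 + 0.26×2.0060 = 1.3228
E(R_P) = R_f + β_P × MRP = 2.09% + 1.3228 × 8.20% = 12.94%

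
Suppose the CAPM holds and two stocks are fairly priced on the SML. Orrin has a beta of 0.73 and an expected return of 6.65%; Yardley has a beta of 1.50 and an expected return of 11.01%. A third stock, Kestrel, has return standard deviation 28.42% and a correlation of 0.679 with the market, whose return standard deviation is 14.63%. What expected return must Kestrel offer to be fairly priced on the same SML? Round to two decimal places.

MRP = (11.01% − 6.65%) / (1.50 − 0.73) = 5.6623%
R_f = 6.65% − 0.73 × 5.6623% = 2.5165%
β_Kestrel = ρ·σ_i/σ_m = 0.679 × 28.42 / 14.63 = 1.3190
E(R_Kestrel) = R_f + β × MRP = 2.5165% + 1.3190 × 5.6623% = 9.99%

9.99%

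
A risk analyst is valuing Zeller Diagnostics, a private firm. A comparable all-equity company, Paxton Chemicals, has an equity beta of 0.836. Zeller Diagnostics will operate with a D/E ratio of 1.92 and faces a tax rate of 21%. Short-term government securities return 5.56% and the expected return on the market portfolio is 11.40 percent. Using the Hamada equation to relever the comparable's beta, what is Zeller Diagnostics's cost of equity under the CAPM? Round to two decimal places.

17.85%

β_L = β_U × [1 + (1 − t)(D/E)] = 0.836 × [1 + (1 − 0.21) × 1.92]
    = 0.836 × [1 + 0.79 × 1.92] = 0.836 × 2.5168 = 2.1040
MRP = 11.40% − 5.56% = 5.84%
E(R) = R_f + β_L × MRP = 5.56% + 2.1040 × 5.84% = 17.85%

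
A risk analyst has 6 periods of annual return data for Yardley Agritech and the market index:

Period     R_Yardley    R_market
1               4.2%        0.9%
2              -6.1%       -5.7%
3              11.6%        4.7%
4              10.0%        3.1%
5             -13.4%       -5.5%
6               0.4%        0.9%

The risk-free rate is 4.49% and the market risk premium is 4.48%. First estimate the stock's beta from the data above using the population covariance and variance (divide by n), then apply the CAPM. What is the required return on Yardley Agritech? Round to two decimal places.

Mean R_i = (4.2 − 6.1 + 11.6 + 10.0 − 13.4 + 0.4) / 6 = 1.1167%
Mean R_m = (0.9 − 5.7 + 4.7 + 3.1 − 5.5 + 0.9) / 6 = -0.2667%
Σ(R_i − R̄_i)(R_m − R̄_m) = 199.9167  ⇒  Cov = 199.9167 / 6 = 33.3195
Σ(R_m − R̄_m)² = 95.6333  ⇒  Var(R_m) = 95.6333 / 6 = 15.9389
β = Cov / Var(R_m) = 33.3195 / 15.9389 = 2.0905
E(R) = R_f + β × MRP = 4.49% + 2.0905 × 4.48% = 13.86%

13.86%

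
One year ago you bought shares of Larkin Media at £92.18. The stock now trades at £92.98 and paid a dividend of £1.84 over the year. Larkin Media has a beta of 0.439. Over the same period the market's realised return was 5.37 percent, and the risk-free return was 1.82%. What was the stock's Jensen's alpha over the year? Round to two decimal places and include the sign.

Realised HPR = (P1 + D1 − P0) / P0 = (92.98 + 1.84 − 92.18) / 92.18 = 2.64 / 92.18 = 2.8640%
MRP = 5.37% − 1.82% = 3.55%
CAPM required = R_f + β·MRP = 1.82% + 0.439 × 3.55% = 3.37845%
α = realised − required = 2.8640% − 3.37845% = -0.51%

-0.51%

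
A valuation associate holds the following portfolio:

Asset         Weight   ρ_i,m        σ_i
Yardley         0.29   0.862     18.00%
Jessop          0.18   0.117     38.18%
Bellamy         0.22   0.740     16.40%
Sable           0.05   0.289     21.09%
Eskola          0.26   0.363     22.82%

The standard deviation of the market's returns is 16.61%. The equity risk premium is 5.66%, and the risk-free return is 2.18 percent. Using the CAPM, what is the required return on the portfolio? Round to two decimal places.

β_Yardley = 0.862 × 18.00% / 16.61% = 0.9341
β_Jessop = 0.117 × 38.18% / 16.61% = 0.2689
β_Bellamy = 0.740 × 16.40% / 16.61% = 0.7306
β_Sable = 0.289 × 21.09% / 16.61% = 0.3669
β_Eskola = 0.363 × 22.82% / 16.61% = 0.4987
β_P = Σ w_i β_i = 0.29×0.9341 + 0.18×0.2689 + 0.22×0.7306 + 0.05×0.3669 + 0.26×0.4987 = 0.6280
E(R_P) = R_f + β_P × MRP = 2.18% + 0.6280 × 5.66% = 5.73%

5.73%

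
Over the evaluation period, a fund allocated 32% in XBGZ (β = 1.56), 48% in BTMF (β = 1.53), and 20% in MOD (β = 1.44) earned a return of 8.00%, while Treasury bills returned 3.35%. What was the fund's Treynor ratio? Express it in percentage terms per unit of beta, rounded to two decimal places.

β_P = 0.32×1.56 + 0.48×1.53 + 0.20×1.44 = 1.5216
Treynor = (R_P − R_f) / β_P = (8.00% − 3.35%) / 1.5216 = 4.65% / 1.5216 = 3.06%

3.06%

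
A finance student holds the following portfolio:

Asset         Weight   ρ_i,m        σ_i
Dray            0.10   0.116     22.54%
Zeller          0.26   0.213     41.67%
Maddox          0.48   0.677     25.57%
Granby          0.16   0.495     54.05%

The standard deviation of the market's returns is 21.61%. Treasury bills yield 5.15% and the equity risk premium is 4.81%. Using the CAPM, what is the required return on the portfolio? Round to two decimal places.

β_Dray = 0.116 × 22.54% / 21.61% = 0.1210
β_Zeller = 0.213 × 41.67% / 21.61% = 0.4107
β_Maddox = 0.677 × 25.57% / 21.61% = 0.8011
β_Granby = 0.495 × 54.05% / 21.61% = 1.2381
β_P = Σ w_i β_i = 0.10×0.1210 + 0.26×0.4107 + 0.48×0.8011 + 0.16×1.2381 = 0.7015
E(R_P) = R_f + β_P × MRP = 5.15% + 0.7015 × 4.81% = 8.52%

8.52%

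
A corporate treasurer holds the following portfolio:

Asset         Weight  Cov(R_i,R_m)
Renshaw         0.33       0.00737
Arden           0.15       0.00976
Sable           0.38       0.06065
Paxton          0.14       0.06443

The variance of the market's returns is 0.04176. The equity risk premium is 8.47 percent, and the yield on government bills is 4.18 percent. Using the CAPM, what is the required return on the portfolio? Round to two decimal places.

β_Renshaw = 0.00737 / 0.04176 = 0.1765
β_Arden = 0.00976 / 0.04176 = 0.2337
β_Sable = 0.06065 / 0.04176 = 1.4523
β_Paxton = 0.06443 / 0.04176 = 1.5429
β_P = Σ w_i β_i = 0.33×0.1765 + 0.15×0.2337 + 0.38×1.4523 + 0.14×1.5429 = 0.8612
E(R_P) = R_f + β_P × MRP = 4.18% + 0.8612 × 8.47% = 11.47%

11.47%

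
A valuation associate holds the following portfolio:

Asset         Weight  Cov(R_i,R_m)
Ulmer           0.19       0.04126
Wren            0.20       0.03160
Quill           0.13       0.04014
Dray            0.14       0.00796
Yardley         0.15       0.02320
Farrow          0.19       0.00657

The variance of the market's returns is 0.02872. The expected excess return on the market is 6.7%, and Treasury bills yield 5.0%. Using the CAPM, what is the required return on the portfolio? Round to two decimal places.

β_Ulmer = 0.04126 / 0.02872 = 1.4366
β_Wren = 0.03160 / 0.02872 = 1.1003
β_Quill = 0.04014 / 0.02872 = 1.3976
β_Dray = 0.00796 / 0.02872 = 0.2772
β_Yardley = 0.02320 / 0.02872 = 0.8078
β_Farrow = 0.00657 / 0.02872 = 0.2288
β_P = Σ w_i β_i = 0.19×1.4366 + 0.20×1.1003 + 0.13×1.3976 + 0.14×0.2772 + 0.15×0.8078 + 0.19×0.2288 = 0.8782
E(R_P) = R_f + β_P × MRP = 5.0% + 0.8782 × 6.7% = 10.88%

10.88%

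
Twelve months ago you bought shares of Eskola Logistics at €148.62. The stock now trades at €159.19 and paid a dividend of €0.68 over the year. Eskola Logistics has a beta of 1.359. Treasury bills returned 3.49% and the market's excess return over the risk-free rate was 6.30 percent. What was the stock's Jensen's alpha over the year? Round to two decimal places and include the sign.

Realised HPR = (P1 + D1 − P0) / P0 = (159.19 + 0.68 − 148.62) / 148.62 = 11.25 / 148.62 = 7.5696%
CAPM required = R_f + β·MRP = 3.49% + 1.359 × 6.30% = 12.05170%
α = realised − required = 7.5696% − 12.05170% = -4.48%

-4.48%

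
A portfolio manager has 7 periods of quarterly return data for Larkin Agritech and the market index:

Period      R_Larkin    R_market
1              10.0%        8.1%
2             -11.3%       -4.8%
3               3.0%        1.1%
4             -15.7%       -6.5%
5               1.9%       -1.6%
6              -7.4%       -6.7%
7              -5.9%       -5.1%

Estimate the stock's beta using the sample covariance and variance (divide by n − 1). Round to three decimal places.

Mean R_i = (10.0 − 11.3 + 3.0 − 15.7 + 1.9 − 7.4 − 5.9) / 7 = -3.6286%
Mean R_m = (8.1 − 4.8 + 1.1 − 6.5 − 1.6 − 6.7 − 5.1) / 7 = -2.2143%
Σ(R_i − R̄_i)(R_m − R̄_m) = 260.9771  ⇒  Cov = 260.9771 / 6 = 43.4962
Σ(R_m − R̄_m)² = 171.2486  ⇒  Var(R_m) = 171.2486 / 6 = 28.5414
β = Cov / Var(R_m) = 43.4962 / 28.5414 = 1.5240

1.524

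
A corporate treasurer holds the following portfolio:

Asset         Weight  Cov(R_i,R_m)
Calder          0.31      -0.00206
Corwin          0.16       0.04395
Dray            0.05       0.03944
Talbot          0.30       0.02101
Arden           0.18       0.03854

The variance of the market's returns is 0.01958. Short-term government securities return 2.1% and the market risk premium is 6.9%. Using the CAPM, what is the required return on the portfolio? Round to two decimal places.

β_Calder = -0.00206 / 0.01958 = -0.1052
β_Corwin = 0.04395 / 0.01958 = 2.2446
β_Dray = 0.03944 / 0.01958 = 2.0143
β_Talbot = 0.02101 / 0.01958 = 1.0730
β_Arden = 0.03854 / 0.01958 = 1.9683
β_P = Σ w_i β_i = 0.31×-0.1052 + 0.16×2.2446 + 0.05×2.0143 + 0.30×1.0730 + 0.18×1.9683 = 1.1034
E(R_P) = R_f + β_P × MRP = 2.1% + 1.1034 × 6.9% = 9.71%

9.71%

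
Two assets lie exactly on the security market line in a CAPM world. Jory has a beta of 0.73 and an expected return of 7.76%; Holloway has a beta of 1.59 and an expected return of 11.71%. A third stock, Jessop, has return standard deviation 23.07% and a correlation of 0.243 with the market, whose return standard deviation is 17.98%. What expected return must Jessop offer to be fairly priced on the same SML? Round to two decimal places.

5.84%

MRP = (11.71% − 7.76%) / (1.59 − 0.73) = 4.5930%
R_f = 7.76% − 0.73 × 4.5930% = 4.4071%
β_Jessop = ρ·σ_i/σ_m = 0.243 × 23.07 / 17.98 = 0.3118
E(R_Jessop) = R_f + β × MRP = 4.4071% + 0.3118 × 4.5930% = 5.84%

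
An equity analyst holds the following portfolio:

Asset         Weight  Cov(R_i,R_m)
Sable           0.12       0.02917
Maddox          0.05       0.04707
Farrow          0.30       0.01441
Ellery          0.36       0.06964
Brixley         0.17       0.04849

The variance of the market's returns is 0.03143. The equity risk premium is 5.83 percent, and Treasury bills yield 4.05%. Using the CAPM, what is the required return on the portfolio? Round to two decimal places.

12.12%

β_Sable = 0.02917 / 0.03143 = 0.9281
β_Maddox = 0.04707 / 0.03143 = 1.4976
β_Farrow = 0.01441 / 0.03143 = 0.4585
β_Ellery = 0.06964 / 0.03143 = 2.2157
β_Brixley = 0.04849 / 0.03143 = 1.5428
β_P = Σ w_i β_i = 0.12×0.9281 + 0.05×1.4976 + 0.30×0.4585 + 0.36×2.2157 + 0.17×1.5428 = 1.3837
E(R_P) = R_f + β_P × MRP = 4.05% + 1.3837 × 5.83% = 12.12%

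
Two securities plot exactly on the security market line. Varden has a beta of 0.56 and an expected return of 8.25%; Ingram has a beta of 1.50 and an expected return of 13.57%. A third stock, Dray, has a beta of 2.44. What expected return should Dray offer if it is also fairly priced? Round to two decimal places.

18.89%

MRP (SML slope) = (13.57% − 8.25%) / (1.50 − 0.56) = 5.32% / 0.94 = 5.6596%
R_f (intercept) = 8.25% − 0.56 × 5.6596% = 5.0806%
E(R_Dray) = R_f + β × MRP = 5.0806% + 2.44 × 5.6596% = 18.89%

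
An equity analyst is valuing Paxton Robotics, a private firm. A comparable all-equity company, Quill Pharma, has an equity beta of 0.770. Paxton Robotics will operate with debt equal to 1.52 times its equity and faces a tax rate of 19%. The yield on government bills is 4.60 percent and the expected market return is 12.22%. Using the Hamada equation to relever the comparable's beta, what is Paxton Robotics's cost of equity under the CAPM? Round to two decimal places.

17.69%

β_L = β_U × [1 + (1 − t)(D/E)] = 0.770 × [1 + (1 − 0.19) × 1.52]
    = 0.770 × [1 + 0.81 × 1.52] = 0.770 × 2.2312 = 1.7180
MRP = 12.22% − 4.60% = 7.62%
E(R) = R_f + β_L × MRP = 4.60% + 1.7180 × 7.62% = 17.69%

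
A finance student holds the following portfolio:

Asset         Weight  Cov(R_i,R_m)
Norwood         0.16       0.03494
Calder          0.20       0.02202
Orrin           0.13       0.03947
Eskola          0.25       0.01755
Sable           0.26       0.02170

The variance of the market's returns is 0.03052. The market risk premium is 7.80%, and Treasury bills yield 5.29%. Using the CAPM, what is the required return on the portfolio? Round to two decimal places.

11.72%

β_Norwood = 0.03494 / 0.03052 = 1.1448
β_Calder = 0.02202 / 0.03052 = 0.7215
β_Orrin = 0.03947 / 0.03052 = 1.2933
β_Eskola = 0.01755 / 0.03052 = 0.5750
β_Sable = 0.02170 / 0.03052 = 0.7110
β_P = Σ w_i β_i = 0.16×1.1448 + 0.20×0.7215 + 0.13×1.2933 + 0.25×0.5750 + 0.26×0.7110 = 0.8242
E(R_P) = R_f + β_P × MRP = 5.29% + 0.8242 × 7.80% = 11.72%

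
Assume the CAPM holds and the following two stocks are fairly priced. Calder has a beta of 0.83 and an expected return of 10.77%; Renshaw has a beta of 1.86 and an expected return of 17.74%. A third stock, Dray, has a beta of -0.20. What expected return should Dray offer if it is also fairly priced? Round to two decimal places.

MRP (SML slope) = (17.74% − 10.77%) / (1.86 − 0.83) = 6.97% / 1.03 = 6.7670%
R_f (intercept) = 10.77% − 0.83 × 6.7670% = 5.1534%
E(R_Dray) = R_f + β × MRP = 5.1534% + -0.20 × 6.7670% = 3.80%

3.80%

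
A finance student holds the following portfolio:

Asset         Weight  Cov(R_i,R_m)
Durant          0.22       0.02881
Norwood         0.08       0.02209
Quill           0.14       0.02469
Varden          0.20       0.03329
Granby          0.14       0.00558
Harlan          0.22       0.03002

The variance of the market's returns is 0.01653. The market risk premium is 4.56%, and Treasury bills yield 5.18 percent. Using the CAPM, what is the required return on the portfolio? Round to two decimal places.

β_Durant = 0.02881 / 0.01653 = 1.7429
β_Norwood = 0.02209 / 0.01653 = 1.3364
β_Quill = 0.02469 / 0.01653 = 1.4936
β_Varden = 0.03329 / 0.01653 = 2.0139
β_Granby = 0.00558 / 0.01653 = 0.3376
β_Harlan = 0.03002 / 0.01653 = 1.8161
β_P = Σ w_i β_i = 0.22×1.7429 + 0.08×1.3364 + 0.14×1.4936 + 0.20×2.0139 + 0.14×0.3376 + 0.22×1.8161 = 1.5490
E(R_P) = R_f + β_P × MRP = 5.18% + 1.5490 × 4.56% = 12.24%

12.24%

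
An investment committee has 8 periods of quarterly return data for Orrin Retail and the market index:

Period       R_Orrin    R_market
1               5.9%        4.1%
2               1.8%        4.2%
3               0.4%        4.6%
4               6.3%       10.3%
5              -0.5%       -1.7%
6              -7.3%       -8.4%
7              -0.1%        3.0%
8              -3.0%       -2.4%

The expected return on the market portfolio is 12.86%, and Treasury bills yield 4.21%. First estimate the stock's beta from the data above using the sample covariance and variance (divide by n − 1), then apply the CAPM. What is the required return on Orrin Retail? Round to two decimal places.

10.38%

Mean R_i = (5.9 + 1.8 + 0.4 + 6.3 − 0.5 − 7.3 − 0.1 − 3.0) / 8 = 0.4375%
Mean R_m = (4.1 + 4.2 + 4.6 + 10.3 − 1.7 − 8.4 + 3.0 − 2.4) / 8 = 1.7125%
Σ(R_i − R̄_i)(R_m − R̄_m) = 161.5563  ⇒  Cov = 161.5563 / 7 = 23.0795
Σ(R_m − R̄_m)² = 226.4488  ⇒  Var(R_m) = 226.4488 / 7 = 32.3498
β = Cov / Var(R_m) = 23.0795 / 32.3498 = 0.7134
MRP = 12.86% − 4.21% = 8.65%
E(R) = R_f + β × MRP = 4.21% + 0.7134 × 8.65% = 10.38%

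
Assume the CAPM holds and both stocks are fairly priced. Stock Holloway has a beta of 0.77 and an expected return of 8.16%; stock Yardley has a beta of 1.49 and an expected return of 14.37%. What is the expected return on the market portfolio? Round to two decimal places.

10.14%

Both satisfy E(R) = R_f + β·MRP, so the slope of the SML is
MRP = (14.37% − 8.16%) / (1.49 − 0.77) = 6.21% / 0.72 = 8.6250%
R_f = E(R_Holloway) − β_Holloway·MRP = 8.16% − 0.77 × 8.6250% = 1.5188%
E(R_m) = R_f + MRP = 1.5188% + 8.6250% = 10.14%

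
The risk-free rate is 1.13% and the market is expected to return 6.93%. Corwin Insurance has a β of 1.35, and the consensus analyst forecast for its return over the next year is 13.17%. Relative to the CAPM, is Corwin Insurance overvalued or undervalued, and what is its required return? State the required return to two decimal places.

Undervalued; required return 8.96%

MRP = 6.93% − 1.13% = 5.80%
Required return = R_f + β·MRP = 1.13% + 1.35 × 5.80% = 8.96%
Forecast 13.17% > required 8.96% → the stock plots above the SML → undervalued.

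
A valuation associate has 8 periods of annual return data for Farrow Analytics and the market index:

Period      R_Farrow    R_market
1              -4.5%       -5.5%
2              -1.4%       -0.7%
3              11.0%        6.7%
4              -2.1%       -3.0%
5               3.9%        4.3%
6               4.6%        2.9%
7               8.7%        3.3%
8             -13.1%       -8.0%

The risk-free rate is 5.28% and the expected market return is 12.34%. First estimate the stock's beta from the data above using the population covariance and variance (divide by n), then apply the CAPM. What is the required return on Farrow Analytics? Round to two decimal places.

15.48%

Mean R_i = (-4.5 − 1.4 + 11.0 − 2.1 + 3.9 + 4.6 + 8.7 − 13.1) / 8 = 0.8875%
Mean R_m = (-5.5 − 0.7 + 6.7 − 3.0 + 4.3 + 2.9 + 3.3 − 8.0) / 8 = 0.0000%
Σ(R_i − R̄_i)(R_m − R̄_m) = 269.3500  ⇒  Cov = 269.3500 / 8 = 33.6688
Σ(R_m − R̄_m)² = 186.4200  ⇒  Var(R_m) = 186.4200 / 8 = 23.3025
β = Cov / Var(R_m) = 33.6688 / 23.3025 = 1.4449
MRP = 12.34% − 5.28% = 7.06%
E(R) = R_f + β × MRP = 5.28% + 1.4449 × 7.06% = 15.48%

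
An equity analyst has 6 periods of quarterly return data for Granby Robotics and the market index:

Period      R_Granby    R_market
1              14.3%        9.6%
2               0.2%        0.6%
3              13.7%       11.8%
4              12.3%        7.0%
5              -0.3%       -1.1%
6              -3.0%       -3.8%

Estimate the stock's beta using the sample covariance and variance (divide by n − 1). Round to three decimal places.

1.240

Mean R_i = (14.3 + 0.2 + 13.7 + 12.3 − 0.3 − 3.0) / 6 = 6.2000%
Mean R_m = (9.6 + 0.6 + 11.8 + 7.0 − 1.1 − 3.8) / 6 = 4.0167%
Σ(R_i − R̄_i)(R_m − R̄_m) = 247.4700  ⇒  Cov = 247.4700 / 5 = 49.4940
Σ(R_m − R̄_m)² = 199.6083  ⇒  Var(R_m) = 199.6083 / 5 = 39.9217
β = Cov / Var(R_m) = 49.4940 / 39.9217 = 1.2398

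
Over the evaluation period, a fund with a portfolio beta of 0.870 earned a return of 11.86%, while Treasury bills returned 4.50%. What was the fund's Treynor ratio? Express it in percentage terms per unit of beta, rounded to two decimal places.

Treynor = (R_P − R_f) / β_P = (11.86% − 4.50%) / 0.8700 = 7.36% / 0.8700 = 8.46%

8.46%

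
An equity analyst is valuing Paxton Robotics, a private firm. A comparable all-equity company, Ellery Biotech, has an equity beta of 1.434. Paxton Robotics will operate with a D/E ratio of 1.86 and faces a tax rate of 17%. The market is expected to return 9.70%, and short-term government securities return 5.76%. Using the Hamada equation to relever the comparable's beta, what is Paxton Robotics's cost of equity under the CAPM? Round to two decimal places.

20.13%

β_L = β_U × [1 + (1 − t)(D/E)] = 1.434 × [1 + (1 − 0.17) × 1.86]
    = 1.434 × [1 + 0.83 × 1.86] = 1.434 × 2.5438 = 3.6478
MRP = 9.70% − 5.76% = 3.94%
E(R) = R_f + β_L × MRP = 5.76% + 3.6478 × 3.94% = 20.13%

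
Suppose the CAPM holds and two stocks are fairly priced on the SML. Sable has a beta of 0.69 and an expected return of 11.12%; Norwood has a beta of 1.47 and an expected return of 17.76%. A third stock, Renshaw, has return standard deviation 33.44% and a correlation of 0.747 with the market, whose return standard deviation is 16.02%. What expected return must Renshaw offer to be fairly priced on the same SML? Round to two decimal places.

18.52%

MRP = (17.76% − 11.12%) / (1.47 − 0.69) = 8.5128%
R_f = 11.12% − 0.69 × 8.5128% = 5.2462%
β_Renshaw = ρ·σ_i/σ_m = 0.747 × 33.44 / 16.02 = 1.5593
E(R_Renshaw) = R_f + β × MRP = 5.2462% + 1.5593 × 8.5128% = 18.52%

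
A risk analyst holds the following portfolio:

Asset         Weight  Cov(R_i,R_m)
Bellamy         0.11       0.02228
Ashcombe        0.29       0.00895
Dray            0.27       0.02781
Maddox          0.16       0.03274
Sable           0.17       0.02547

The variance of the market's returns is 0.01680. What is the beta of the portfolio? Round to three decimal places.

β_Bellamy = 0.02228 / 0.01680 = 1.3262
β_Ashcombe = 0.00895 / 0.01680 = 0.5327
β_Dray = 0.02781 / 0.01680 = 1.6554
β_Maddox = 0.03274 / 0.01680 = 1.9488
β_Sable = 0.02547 / 0.01680 = 1.5161
β_P = Σ w_i β_i = 0.11×1.3262 + 0.29×0.5327 + 0.27×1.6554 + 0.16×1.9488 + 0.17×1.5161 = 1.3169

1.317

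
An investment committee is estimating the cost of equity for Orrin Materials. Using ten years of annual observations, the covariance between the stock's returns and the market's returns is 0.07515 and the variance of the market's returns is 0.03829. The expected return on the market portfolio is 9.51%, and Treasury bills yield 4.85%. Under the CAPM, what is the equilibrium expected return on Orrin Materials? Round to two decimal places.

β = Cov(R_i, R_m) / Var(R_m) = 0.07515 / 0.03829 = 1.9627
MRP = 9.51% − 4.85% = 4.66%
E(R) = R_f + β × MRP = 4.85% + 1.9627 × 4.66% = 14.00%

14.00%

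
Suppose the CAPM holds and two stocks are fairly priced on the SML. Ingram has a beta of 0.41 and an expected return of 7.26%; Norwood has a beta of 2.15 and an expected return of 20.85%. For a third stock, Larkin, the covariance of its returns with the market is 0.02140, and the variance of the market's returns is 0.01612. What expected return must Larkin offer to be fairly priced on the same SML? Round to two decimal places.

14.43%

MRP = (20.85% − 7.26%) / (2.15 − 0.41) = 7.8103%
R_f = 7.26% − 0.41 × 7.8103% = 4.0578%
β_Larkin = Cov / Var(R_m) = 0.02140 / 0.01612 = 1.3275
E(R_Larkin) = R_f + β × MRP = 4.0578% + 1.3275 × 7.8103% = 14.43%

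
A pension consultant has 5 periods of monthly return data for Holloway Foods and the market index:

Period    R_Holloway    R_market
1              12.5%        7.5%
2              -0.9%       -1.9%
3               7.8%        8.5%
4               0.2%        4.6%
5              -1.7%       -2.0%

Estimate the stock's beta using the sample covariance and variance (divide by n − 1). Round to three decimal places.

Mean R_i = (12.5 − 0.9 + 7.8 + 0.2 − 1.7) / 5 = 3.5800%
Mean R_m = (7.5 − 1.9 + 8.5 + 4.6 − 2.0) / 5 = 3.3400%
Σ(R_i − R̄_i)(R_m − R̄_m) = 106.2940  ⇒  Cov = 106.2940 / 4 = 26.5735
Σ(R_m − R̄_m)² = 101.4920  ⇒  Var(R_m) = 101.4920 / 4 = 25.3730
β = Cov / Var(R_m) = 26.5735 / 25.3730 = 1.0473

1.047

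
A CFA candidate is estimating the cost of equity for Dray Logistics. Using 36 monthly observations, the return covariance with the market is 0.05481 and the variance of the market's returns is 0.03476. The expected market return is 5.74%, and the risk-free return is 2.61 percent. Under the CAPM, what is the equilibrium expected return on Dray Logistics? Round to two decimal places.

7.55%

β = Cov(R_i, R_m) / Var(R_m) = 0.05481 / 0.03476 = 1.5768
MRP = 5.74% − 2.61% = 3.13%
E(R) = R_f + β × MRP = 2.61% + 1.5768 × 3.13% = 7.55%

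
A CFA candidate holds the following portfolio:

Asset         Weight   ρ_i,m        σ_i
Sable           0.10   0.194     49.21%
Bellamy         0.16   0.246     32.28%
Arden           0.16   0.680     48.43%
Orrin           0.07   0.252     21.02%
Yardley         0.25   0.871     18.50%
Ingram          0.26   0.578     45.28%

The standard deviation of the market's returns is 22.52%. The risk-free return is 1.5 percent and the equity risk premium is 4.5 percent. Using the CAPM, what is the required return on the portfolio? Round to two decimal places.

β_Sable = 0.194 × 49.21% / 22.52% = 0.4239
β_Bellamy = 0.246 × 32.28% / 22.52% = 0.3526
β_Arden = 0.680 × 48.43% / 22.52% = 1.4624
β_Orrin = 0.252 × 21.02% / 22.52% = 0.2352
β_Yardley = 0.871 × 18.50% / 22.52% = 0.7155
β_Ingram = 0.578 × 45.28% / 22.52% = 1.1622
β_P = Σ w_i β_i = 0.10×0.4239 + 0.16×0.3526 + 0.16×1.4624 + 0.07×0.2352 + 0.25×0.7155 + 0.26×1.1622 = 0.8303
E(R_P) = R_f + β_P × MRP = 1.5% + 0.8303 × 4.5% = 5.24%

5.24%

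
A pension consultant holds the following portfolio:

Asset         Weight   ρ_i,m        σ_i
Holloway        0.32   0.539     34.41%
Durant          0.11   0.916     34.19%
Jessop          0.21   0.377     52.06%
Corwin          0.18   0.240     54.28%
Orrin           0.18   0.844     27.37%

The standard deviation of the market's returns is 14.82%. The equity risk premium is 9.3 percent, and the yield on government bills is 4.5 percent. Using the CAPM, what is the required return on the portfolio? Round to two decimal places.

β_Holloway = 0.539 × 34.41% / 14.82% = 1.2515
β_Durant = 0.916 × 34.19% / 14.82% = 2.1132
β_Jessop = 0.377 × 52.06% / 14.82% = 1.3243
β_Corwin = 0.240 × 54.28% / 14.82% = 0.8790
β_Orrin = 0.844 × 27.37% / 14.82% = 1.5587
β_P = Σ w_i β_i = 0.32×1.2515 + 0.11×2.1132 + 0.21×1.3243 + 0.18×0.8790 + 0.18×1.5587 = 1.3498
E(R_P) = R_f + β_P × MRP = 4.5% + 1.3498 × 9.3% = 17.05%

17.05%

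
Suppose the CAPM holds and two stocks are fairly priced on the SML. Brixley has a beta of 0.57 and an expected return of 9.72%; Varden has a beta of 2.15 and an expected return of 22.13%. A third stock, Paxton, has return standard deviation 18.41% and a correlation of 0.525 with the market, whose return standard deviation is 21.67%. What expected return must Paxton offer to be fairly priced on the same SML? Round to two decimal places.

8.75%

MRP = (22.13% − 9.72%) / (2.15 − 0.57) = 7.8544%
R_f = 9.72% − 0.57 × 7.8544% = 5.2430%
β_Paxton = ρ·σ_i/σ_m = 0.525 × 18.41 / 21.67 = 0.4460
E(R_Paxton) = R_f + β × MRP = 5.2430% + 0.4460 × 7.8544% = 8.75%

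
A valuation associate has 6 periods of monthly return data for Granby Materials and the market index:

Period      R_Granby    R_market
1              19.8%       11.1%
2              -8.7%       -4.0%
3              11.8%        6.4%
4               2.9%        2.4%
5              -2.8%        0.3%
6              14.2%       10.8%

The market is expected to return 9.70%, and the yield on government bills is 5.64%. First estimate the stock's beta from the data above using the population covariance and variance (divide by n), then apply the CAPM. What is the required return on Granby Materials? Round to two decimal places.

12.86%

Mean R_i = (19.8 − 8.7 + 11.8 + 2.9 − 2.8 + 14.2) / 6 = 6.2000%
Mean R_m = (11.1 − 4.0 + 6.4 + 2.4 + 0.3 + 10.8) / 6 = 4.5000%
Σ(R_i − R̄_i)(R_m − R̄_m) = 322.1800  ⇒  Cov = 322.1800 / 6 = 53.6967
Σ(R_m − R̄_m)² = 181.1600  ⇒  Var(R_m) = 181.1600 / 6 = 30.1933
β = Cov / Var(R_m) = 53.6967 / 30.1933 = 1.7784
MRP = 9.70% − 5.64% = 4.06%
E(R) = R_f + β × MRP = 5.64% + 1.7784 × 4.06% = 12.86%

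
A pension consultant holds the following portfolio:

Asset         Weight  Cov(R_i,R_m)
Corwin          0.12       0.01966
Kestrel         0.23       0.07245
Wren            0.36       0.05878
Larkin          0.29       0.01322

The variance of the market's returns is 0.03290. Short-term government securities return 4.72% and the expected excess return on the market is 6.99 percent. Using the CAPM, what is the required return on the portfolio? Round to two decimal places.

β_Corwin = 0.01966 / 0.03290 = 0.5976
β_Kestrel = 0.07245 / 0.03290 = 2.2021
β_Wren = 0.05878 / 0.03290 = 1.7866
β_Larkin = 0.01322 / 0.03290 = 0.4018
β_P = Σ w_i β_i = 0.12×0.5976 + 0.23×2.2021 + 0.36×1.7866 + 0.29×0.4018 = 1.3379
E(R_P) = R_f + β_P × MRP = 4.72% + 1.3379 × 6.99% = 14.07%

14.07%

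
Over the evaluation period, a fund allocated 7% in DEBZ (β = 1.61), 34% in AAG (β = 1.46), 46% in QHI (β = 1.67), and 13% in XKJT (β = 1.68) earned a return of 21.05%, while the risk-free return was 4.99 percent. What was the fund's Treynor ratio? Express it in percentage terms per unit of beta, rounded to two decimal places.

β_P = 0.07×1.61 + 0.34×1.46 + 0.46×1.67 + 0.13×1.68 = 1.5957
Treynor = (R_P − R_f) / β_P = (21.05% − 4.99%) / 1.5957 = 16.06% / 1.5957 = 10.06%

10.06%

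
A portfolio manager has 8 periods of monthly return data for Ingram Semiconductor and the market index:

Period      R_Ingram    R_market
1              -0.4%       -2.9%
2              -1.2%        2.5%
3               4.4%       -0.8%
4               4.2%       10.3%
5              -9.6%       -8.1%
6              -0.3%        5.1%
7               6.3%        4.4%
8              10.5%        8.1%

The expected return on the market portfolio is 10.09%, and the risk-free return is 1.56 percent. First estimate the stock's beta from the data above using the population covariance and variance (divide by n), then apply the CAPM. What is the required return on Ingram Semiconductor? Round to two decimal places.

8.08%

Mean R_i = (-0.4 − 1.2 + 4.4 + 4.2 − 9.6 − 0.3 + 6.3 + 10.5) / 8 = 1.7375%
Mean R_m = (-2.9 + 2.5 − 0.8 + 10.3 − 8.1 + 5.1 + 4.4 + 8.1) / 8 = 2.3250%
Σ(R_i − R̄_i)(R_m − R̄_m) = 194.5825  ⇒  Cov = 194.5825 / 8 = 24.3228
Σ(R_m − R̄_m)² = 254.7350  ⇒  Var(R_m) = 254.7350 / 8 = 31.8419
β = Cov / Var(R_m) = 24.3228 / 31.8419 = 0.7639
MRP = 10.09% − 1.56% = 8.53%
E(R) = R_f + β × MRP = 1.56% + 0.7639 × 8.53% = 8.08%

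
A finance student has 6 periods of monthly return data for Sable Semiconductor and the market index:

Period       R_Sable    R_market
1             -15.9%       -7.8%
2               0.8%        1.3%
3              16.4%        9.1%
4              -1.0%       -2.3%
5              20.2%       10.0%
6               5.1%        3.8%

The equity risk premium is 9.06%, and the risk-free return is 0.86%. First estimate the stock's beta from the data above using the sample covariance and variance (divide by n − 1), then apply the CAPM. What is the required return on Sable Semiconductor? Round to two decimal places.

Mean R_i = (-15.9 + 0.8 + 16.4 − 1.0 + 20.2 + 5.1) / 6 = 4.2667%
Mean R_m = (-7.8 + 1.3 + 9.1 − 2.3 + 10.0 + 3.8) / 6 = 2.3500%
Σ(R_i − R̄_i)(R_m − R̄_m) = 437.8200  ⇒  Cov = 437.8200 / 5 = 87.5640
Σ(R_m − R̄_m)² = 231.9350  ⇒  Var(R_m) = 231.9350 / 5 = 46.3870
β = Cov / Var(R_m) = 87.5640 / 46.3870 = 1.8877
E(R) = R_f + β × MRP = 0.86% + 1.8877 × 9.06% = 17.96%

17.96%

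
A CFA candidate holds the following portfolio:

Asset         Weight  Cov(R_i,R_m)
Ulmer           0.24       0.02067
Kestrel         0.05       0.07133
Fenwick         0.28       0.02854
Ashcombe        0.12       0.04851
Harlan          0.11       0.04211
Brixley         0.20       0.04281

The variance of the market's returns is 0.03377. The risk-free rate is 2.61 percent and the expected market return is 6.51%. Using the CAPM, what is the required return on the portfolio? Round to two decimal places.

β_Ulmer = 0.02067 / 0.03377 = 0.6121
β_Kestrel = 0.07133 / 0.03377 = 2.1122
β_Fenwick = 0.02854 / 0.03377 = 0.8451
β_Ashcombe = 0.04851 / 0.03377 = 1.4365
β_Harlan = 0.04211 / 0.03377 = 1.2470
β_Brixley = 0.04281 / 0.03377 = 1.2677
β_P = Σ w_i β_i = 0.24×0.6121 + 0.05×2.1122 + 0.28×0.8451 + 0.12×1.4365 + 0.11×1.2470 + 0.20×1.2677 = 1.0522
MRP = 6.51% − 2.61% = 3.90%
E(R_P) = R_f + β_P × MRP = 2.61% + 1.0522 × 3.90% = 6.71%

6.71%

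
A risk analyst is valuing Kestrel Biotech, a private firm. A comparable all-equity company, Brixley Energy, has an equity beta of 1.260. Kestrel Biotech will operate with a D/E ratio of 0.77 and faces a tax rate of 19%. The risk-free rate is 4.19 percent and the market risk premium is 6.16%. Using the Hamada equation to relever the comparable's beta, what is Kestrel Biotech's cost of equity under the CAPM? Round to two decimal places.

16.79%

β_L = β_U × [1 + (1 − t)(D/E)] = 1.260 × [1 + (1 − 0.19) × 0.77]
    = 1.260 × [1 + 0.81 × 0.77] = 1.260 × 1.6237 = 2.0459
E(R) = R_f + β_L × MRP = 4.19% + 2.0459 × 6.16% = 16.79%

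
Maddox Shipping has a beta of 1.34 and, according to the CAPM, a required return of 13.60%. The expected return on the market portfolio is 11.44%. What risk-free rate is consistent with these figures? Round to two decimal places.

5.09%

E(R) = R_f + β(E(R_m) − R_f) = R_f(1 − β) + β·E(R_m)
13.60% = R_f × (1 − 1.34) + 1.34 × 11.44%
13.60% = R_f × -0.34 + 15.3296%
R_f = (13.60% − 15.3296%) / -0.34 = 5.09%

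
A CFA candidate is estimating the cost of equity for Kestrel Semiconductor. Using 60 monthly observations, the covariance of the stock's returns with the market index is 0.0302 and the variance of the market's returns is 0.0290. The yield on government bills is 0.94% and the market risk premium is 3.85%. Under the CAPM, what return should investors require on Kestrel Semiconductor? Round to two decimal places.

β = Cov(R_i, R_m) / Var(R_m) = 0.0302 / 0.0290 = 1.0414
E(R) = R_f + β × MRP = 0.94% + 1.0414 × 3.85% = 4.95%

4.95%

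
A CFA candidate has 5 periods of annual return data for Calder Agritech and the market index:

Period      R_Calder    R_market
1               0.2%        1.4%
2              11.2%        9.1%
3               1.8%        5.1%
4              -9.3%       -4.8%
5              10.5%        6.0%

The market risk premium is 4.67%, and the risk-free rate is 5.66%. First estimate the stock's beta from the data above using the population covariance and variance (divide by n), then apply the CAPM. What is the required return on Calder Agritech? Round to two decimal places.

12.69%

Mean R_i = (0.2 + 11.2 + 1.8 − 9.3 + 10.5) / 5 = 2.8800%
Mean R_m = (1.4 + 9.1 + 5.1 − 4.8 + 6.0) / 5 = 3.3600%
Σ(R_i − R̄_i)(R_m − R̄_m) = 170.6360  ⇒  Cov = 170.6360 / 5 = 34.1272
Σ(R_m − R̄_m)² = 113.3720  ⇒  Var(R_m) = 113.3720 / 5 = 22.6744
β = Cov / Var(R_m) = 34.1272 / 22.6744 = 1.5051
E(R) = R_f + β × MRP = 5.66% + 1.5051 × 4.67% = 12.69%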